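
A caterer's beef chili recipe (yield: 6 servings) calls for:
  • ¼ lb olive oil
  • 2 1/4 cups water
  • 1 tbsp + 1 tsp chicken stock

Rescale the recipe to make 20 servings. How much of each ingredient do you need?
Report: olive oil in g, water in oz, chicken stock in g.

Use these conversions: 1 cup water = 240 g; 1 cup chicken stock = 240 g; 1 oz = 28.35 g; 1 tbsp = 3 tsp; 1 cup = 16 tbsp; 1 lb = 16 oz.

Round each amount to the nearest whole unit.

olive oil: 378 g; water: 63 oz; chicken stock: 67 g

Scaling factor: 20/6 = 10/3.
olive oil: 0.25 lb × 10/3 × 16 oz/lb × 28.35 g/oz = 378 g
water: 2.25 cup × 10/3 × 240 g/cup ÷ 28.35 g/oz ≈ 63 oz
chicken stock: (1 tbsp + 1 tsp = 4/3 tbsp) × 10/3 ÷ 16 tbsp/cup × 240 g/cup ≈ 67 g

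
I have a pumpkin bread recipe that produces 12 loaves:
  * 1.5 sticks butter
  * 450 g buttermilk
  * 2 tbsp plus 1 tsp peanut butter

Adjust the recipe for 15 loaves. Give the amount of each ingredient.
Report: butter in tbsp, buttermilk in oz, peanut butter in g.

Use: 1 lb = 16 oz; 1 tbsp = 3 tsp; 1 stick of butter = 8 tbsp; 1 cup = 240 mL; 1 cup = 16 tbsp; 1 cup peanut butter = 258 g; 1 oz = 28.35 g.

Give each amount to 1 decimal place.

butter: 15.0 tbsp; buttermilk: 19.8 oz; peanut butter: 47.0 g

Scaling factor: 15/12 = 5/4 = 1.25.
butter: 1.5 stick × 5/4 × 8 tbsp/stick = 15.0 tbsp
buttermilk: 450 g × 5/4 ÷ 28.35 g/oz ≈ 19.8 oz
peanut butter: (2 tbsp + 1 tsp = 7/3 tbsp) × 5/4 ÷ 16 tbsp/cup × 258 g/cup ≈ 47.0 g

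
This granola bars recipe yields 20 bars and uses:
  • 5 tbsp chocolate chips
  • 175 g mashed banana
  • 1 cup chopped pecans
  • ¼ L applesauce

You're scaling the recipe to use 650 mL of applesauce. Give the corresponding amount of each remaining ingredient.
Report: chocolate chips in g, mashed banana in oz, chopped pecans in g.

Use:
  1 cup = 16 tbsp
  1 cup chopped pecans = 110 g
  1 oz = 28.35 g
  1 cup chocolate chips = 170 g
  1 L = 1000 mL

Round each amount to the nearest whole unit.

The original recipe has 250 mL of applesauce, so the scaling factor is 650 ÷ 250 = 13/5 = 2.6.
chocolate chips: 5 tbsp × 13/5 ÷ 16 tbsp/cup × 170 g/cup ≈ 138 g
mashed banana: 175 g × 13/5 ÷ 28.35 g/oz ≈ 16 oz
chopped pecans: 1 cup × 13/5 × 110 g/cup = 286 g

chocolate chips: 138 g; mashed banana: 16 oz; chopped pecans: 286 g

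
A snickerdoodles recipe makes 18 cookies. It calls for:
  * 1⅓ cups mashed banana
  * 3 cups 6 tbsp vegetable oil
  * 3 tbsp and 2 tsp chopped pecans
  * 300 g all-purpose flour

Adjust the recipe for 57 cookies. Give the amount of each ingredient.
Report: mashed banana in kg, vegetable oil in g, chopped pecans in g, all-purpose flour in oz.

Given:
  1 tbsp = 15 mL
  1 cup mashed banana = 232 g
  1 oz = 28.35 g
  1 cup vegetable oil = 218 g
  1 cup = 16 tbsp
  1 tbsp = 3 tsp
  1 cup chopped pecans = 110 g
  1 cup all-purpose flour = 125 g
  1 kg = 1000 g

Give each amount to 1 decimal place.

Scaling factor: 57/18 = 19/6.
mashed banana: 4/3 cup × 19/6 × 232 g/cup ÷ 1000 g/kg ≈ 1.0 kg
vegetable oil: (3 cup + 6 tbsp = 3.375 cup) × 19/6 × 218 g/cup ≈ 2329.9 g
chopped pecans: (3 tbsp + 2 tsp = 11/3 tbsp) × 19/6 ÷ 16 tbsp/cup × 110 g/cup ≈ 79.8 g
all-purpose flour: 300 g × 19/6 ÷ 28.35 g/oz ≈ 33.5 oz

mashed banana: 1.0 kg; vegetable oil: 2329.9 g; chopped pecans: 79.8 g; all-purpose flour: 33.5 oz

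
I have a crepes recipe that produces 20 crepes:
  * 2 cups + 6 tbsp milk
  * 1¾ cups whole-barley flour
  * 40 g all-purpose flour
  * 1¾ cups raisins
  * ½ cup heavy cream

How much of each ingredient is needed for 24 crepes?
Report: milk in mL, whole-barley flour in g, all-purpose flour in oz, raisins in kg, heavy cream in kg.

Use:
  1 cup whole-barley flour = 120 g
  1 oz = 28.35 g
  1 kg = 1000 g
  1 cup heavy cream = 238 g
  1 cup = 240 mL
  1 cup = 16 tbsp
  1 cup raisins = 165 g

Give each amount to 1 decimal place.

Scaling factor: 24/20 = 6/5 = 1.2.
milk: (2 cup + 6 tbsp = 2.375 cup) × 6/5 × 240 mL/cup = 684.0 mL
whole-barley flour: 1.75 cup × 6/5 × 120 g/cup = 252.0 g
all-purpose flour: 40 g × 6/5 ÷ 28.35 g/oz ≈ 1.7 oz
raisins: 1.75 cup × 6/5 × 165 g/cup ÷ 1000 g/kg ≈ 0.3 kg
heavy cream: 0.5 cup × 6/5 × 238 g/cup ÷ 1000 g/kg ≈ 0.1 kg

milk: 684.0 mL; whole-barley flour: 252.0 g; all-purpose flour: 1.7 oz; raisins: 0.3 kg; heavy cream: 0.1 kg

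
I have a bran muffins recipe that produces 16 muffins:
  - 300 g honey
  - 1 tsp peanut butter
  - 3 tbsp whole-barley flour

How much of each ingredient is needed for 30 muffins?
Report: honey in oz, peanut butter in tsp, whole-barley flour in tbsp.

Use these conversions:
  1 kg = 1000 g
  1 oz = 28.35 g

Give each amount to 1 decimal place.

honey: 19.8 oz; peanut butter: 1.9 tsp; whole-barley flour: 5.6 tbsp

Scaling factor: 30/16 = 15/8 = 1.875.
honey: 300 g × 15/8 ÷ 28.35 g/oz ≈ 19.8 oz
peanut butter: 1 tsp × 15/8 ≈ 1.9 tsp
whole-barley flour: 3 tbsp × 15/8 ≈ 5.6 tbsp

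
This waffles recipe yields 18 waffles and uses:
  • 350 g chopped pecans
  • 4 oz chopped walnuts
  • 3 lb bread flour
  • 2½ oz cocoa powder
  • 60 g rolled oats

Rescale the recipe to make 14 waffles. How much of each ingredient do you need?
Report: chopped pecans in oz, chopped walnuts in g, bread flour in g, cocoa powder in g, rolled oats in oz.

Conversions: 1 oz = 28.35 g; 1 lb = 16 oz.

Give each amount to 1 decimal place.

chopped pecans: 9.6 oz; chopped walnuts: 88.2 g; bread flour: 1058.4 g; cocoa powder: 55.1 g; rolled oats: 1.6 oz

Scaling factor: 14/18 = 7/9.
chopped pecans: 350 g × 7/9 ÷ 28.35 g/oz ≈ 9.6 oz
chopped walnuts: 4 oz × 7/9 × 28.35 g/oz = 88.2 g
bread flour: 3 lb × 7/9 × 16 oz/lb × 28.35 g/oz = 1058.4 g
cocoa powder: 2.5 oz × 7/9 × 28.35 g/oz ≈ 55.1 g
rolled oats: 60 g × 7/9 ÷ 28.35 g/oz ≈ 1.6 oz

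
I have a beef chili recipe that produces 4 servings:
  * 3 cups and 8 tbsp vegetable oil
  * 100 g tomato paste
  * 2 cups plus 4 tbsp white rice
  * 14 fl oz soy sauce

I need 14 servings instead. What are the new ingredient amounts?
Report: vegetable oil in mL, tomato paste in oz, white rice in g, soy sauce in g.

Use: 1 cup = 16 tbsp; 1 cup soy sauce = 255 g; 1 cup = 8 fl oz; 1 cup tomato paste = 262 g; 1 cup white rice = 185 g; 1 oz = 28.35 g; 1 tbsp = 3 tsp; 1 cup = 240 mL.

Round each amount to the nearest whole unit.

vegetable oil: 2940 mL; tomato paste: 12 oz; white rice: 1457 g; soy sauce: 1562 g

Scaling factor: 14/4 = 7/2 = 3.5.
vegetable oil: (3 cup + 8 tbsp = 3.5 cup) × 7/2 × 240 mL/cup = 2940 mL
tomato paste: 100 g × 7/2 ÷ 28.35 g/oz ≈ 12 oz
white rice: (2 cup + 4 tbsp = 2.25 cup) × 7/2 × 185 g/cup ≈ 1457 g
soy sauce: 14 fl oz × 7/2 ÷ 8 fl oz/cup × 255 g/cup ≈ 1562 g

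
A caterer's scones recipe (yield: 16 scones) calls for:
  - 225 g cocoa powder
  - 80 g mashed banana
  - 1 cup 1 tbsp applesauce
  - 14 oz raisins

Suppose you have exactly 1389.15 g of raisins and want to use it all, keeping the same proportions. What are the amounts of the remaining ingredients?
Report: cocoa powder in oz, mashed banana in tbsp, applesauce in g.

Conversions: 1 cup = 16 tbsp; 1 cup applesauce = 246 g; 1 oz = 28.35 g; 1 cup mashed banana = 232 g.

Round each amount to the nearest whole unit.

cocoa powder: 28 oz; mashed banana: 19 tbsp; applesauce: 915 g

The original recipe has 396.9 g of raisins, so the scaling factor is 1389.15 ÷ 396.9 = 7/2 = 3.5.
cocoa powder: 225 g × 7/2 ÷ 28.35 g/oz ≈ 28 oz
mashed banana: 80 g × 7/2 ÷ 232 g/cup × 16 tbsp/cup ≈ 19 tbsp
applesauce: (1 cup + 1 tbsp = 1.0625 cup) × 7/2 × 246 g/cup ≈ 915 g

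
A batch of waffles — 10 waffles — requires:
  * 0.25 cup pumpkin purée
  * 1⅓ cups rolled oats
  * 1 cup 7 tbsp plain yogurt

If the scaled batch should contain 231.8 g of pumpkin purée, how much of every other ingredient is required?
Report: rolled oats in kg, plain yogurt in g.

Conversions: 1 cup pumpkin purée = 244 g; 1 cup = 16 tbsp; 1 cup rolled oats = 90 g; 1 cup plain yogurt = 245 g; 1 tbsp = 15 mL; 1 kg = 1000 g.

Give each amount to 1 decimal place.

rolled oats: 0.5 kg; plain yogurt: 1338.3 g

The original recipe has 61 g of pumpkin purée, so the scaling factor is 231.8 ÷ 61 = 19/5 = 3.8.
rolled oats: 4/3 cup × 19/5 × 90 g/cup ÷ 1000 g/kg ≈ 0.5 kg
plain yogurt: (1 cup + 7 tbsp = 1.4375 cup) × 19/5 × 245 g/cup ≈ 1338.3 g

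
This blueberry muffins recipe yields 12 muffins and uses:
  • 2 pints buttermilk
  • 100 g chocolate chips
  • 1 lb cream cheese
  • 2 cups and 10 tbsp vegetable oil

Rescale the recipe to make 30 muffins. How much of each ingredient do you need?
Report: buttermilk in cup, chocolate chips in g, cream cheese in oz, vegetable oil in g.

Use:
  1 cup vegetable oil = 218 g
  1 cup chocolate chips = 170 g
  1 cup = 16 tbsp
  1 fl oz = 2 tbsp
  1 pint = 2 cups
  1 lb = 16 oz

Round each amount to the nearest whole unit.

Scaling factor: 30/12 = 5/2 = 2.5.
buttermilk: 2 pint × 5/2 × 2 cup/pint = 10 cup
chocolate chips: 100 g × 5/2 = 250 g
cream cheese: 1 lb × 5/2 × 16 oz/lb = 40 oz
vegetable oil: (2 cup + 10 tbsp = 2.625 cup) × 5/2 × 218 g/cup ≈ 1431 g

buttermilk: 10 cup; chocolate chips: 250 g; cream cheese: 40 oz; vegetable oil: 1431 g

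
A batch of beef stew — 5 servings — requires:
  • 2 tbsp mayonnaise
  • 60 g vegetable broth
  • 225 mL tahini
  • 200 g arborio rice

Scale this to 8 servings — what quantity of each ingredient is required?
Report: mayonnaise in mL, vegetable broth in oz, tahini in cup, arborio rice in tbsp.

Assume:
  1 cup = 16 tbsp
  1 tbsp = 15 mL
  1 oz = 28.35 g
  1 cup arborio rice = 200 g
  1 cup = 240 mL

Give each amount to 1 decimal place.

mayonnaise: 48.0 mL; vegetable broth: 3.4 oz; tahini: 1.5 cup; arborio rice: 25.6 tbsp

Scaling factor: 8/5 = 1.6.
mayonnaise: 2 tbsp × 8/5 × 15 mL/tbsp = 48.0 mL
vegetable broth: 60 g × 8/5 ÷ 28.35 g/oz ≈ 3.4 oz
tahini: 225 mL × 8/5 ÷ 240 mL/cup = 1.5 cup
arborio rice: 200 g × 8/5 ÷ 200 g/cup × 16 tbsp/cup = 25.6 tbsp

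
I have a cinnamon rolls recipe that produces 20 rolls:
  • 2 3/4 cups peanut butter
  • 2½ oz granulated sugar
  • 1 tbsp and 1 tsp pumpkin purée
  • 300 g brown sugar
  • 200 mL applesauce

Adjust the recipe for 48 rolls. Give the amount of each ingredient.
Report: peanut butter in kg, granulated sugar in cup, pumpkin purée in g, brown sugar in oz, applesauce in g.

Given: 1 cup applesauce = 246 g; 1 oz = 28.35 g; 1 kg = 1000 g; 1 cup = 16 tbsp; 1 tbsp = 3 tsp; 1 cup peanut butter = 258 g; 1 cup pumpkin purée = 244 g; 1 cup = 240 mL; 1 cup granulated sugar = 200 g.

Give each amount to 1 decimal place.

peanut butter: 1.7 kg; granulated sugar: 0.9 cup; pumpkin purée: 48.8 g; brown sugar: 25.4 oz; applesauce: 492.0 g

Scaling factor: 48/20 = 12/5 = 2.4.
peanut butter: 2.75 cup × 12/5 × 258 g/cup ÷ 1000 g/kg ≈ 1.7 kg
granulated sugar: 2.5 oz × 12/5 × 28.35 g/oz ÷ 200 g/cup ≈ 0.9 cup
pumpkin purée: (1 tbsp + 1 tsp = 4/3 tbsp) × 12/5 ÷ 16 tbsp/cup × 244 g/cup = 48.8 g
brown sugar: 300 g × 12/5 ÷ 28.35 g/oz ≈ 25.4 oz
applesauce: 200 mL × 12/5 ÷ 240 mL/cup × 246 g/cup = 492.0 g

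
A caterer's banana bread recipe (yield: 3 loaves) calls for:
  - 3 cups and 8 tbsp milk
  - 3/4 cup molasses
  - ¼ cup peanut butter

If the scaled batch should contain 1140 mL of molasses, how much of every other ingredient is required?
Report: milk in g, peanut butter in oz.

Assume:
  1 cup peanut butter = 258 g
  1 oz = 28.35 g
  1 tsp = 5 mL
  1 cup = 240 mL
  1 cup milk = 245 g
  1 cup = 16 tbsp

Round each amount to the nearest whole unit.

The original recipe has 180 mL of molasses, so the scaling factor is 1140 ÷ 180 = 19/3.
milk: (3 cup + 8 tbsp = 3.5 cup) × 19/3 × 245 g/cup ≈ 5431 g
peanut butter: 0.25 cup × 19/3 × 258 g/cup ÷ 28.35 g/oz ≈ 14 oz

milk: 5431 g; peanut butter: 14 oz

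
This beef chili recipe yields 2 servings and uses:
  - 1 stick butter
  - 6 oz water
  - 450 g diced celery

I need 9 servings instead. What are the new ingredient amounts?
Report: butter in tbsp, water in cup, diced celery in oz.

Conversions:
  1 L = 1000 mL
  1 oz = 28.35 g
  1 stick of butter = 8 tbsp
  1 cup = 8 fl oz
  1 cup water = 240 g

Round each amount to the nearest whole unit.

Scaling factor: 9/2 = 4.5.
butter: 1 stick × 9/2 × 8 tbsp/stick = 36 tbsp
water: 6 oz × 9/2 × 28.35 g/oz ÷ 240 g/cup ≈ 3 cup
diced celery: 450 g × 9/2 ÷ 28.35 g/oz ≈ 71 oz

butter: 36 tbsp; water: 3 cup; diced celery: 71 oz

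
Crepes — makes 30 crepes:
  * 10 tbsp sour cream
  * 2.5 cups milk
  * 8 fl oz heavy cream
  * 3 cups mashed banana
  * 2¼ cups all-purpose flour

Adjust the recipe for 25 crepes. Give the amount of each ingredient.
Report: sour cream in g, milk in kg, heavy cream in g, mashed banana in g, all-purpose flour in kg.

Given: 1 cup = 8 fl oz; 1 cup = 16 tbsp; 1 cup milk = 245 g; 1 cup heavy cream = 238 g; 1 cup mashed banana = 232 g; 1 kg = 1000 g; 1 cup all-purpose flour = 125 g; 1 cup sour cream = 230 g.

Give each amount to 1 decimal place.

sour cream: 119.8 g; milk: 0.5 kg; heavy cream: 198.3 g; mashed banana: 580.0 g; all-purpose flour: 0.2 kg

Scaling factor: 25/30 = 5/6.
sour cream: 10 tbsp × 5/6 ÷ 16 tbsp/cup × 230 g/cup ≈ 119.8 g
milk: 2.5 cup × 5/6 × 245 g/cup ÷ 1000 g/kg ≈ 0.5 kg
heavy cream: 8 fl oz × 5/6 ÷ 8 fl oz/cup × 238 g/cup ≈ 198.3 g
mashed banana: 3 cup × 5/6 × 232 g/cup = 580.0 g
all-purpose flour: 2.25 cup × 5/6 × 125 g/cup ÷ 1000 g/kg ≈ 0.2 kg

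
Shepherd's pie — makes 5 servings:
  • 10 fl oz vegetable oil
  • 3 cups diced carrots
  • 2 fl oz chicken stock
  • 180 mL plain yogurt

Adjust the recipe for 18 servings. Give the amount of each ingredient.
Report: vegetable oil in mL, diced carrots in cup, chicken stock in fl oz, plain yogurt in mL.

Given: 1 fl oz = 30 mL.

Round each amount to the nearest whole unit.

Scaling factor: 18/5 = 3.6.
vegetable oil: 10 fl oz × 18/5 × 30 mL/fl oz = 1080 mL
diced carrots: 3 cup × 18/5 ≈ 11 cup
chicken stock: 2 fl oz × 18/5 ≈ 7 fl oz
plain yogurt: 180 mL × 18/5 = 648 mL

vegetable oil: 1080 mL; diced carrots: 11 cup; chicken stock: 7 fl oz; plain yogurt: 648 mL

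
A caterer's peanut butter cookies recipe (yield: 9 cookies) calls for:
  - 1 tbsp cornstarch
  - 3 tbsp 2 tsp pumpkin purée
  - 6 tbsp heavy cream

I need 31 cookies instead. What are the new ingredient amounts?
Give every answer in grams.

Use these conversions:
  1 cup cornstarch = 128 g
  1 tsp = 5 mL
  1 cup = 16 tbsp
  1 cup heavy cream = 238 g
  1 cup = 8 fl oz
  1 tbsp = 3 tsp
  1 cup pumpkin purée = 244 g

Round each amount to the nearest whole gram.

cornstarch: 28 g; pumpkin purée: 193 g; heavy cream: 307 g

Scaling factor: 31/9.
cornstarch: 1 tbsp × 31/9 ÷ 16 tbsp/cup × 128 g/cup ≈ 28 g
pumpkin purée: (3 tbsp + 2 tsp = 11/3 tbsp) × 31/9 ÷ 16 tbsp/cup × 244 g/cup ≈ 193 g
heavy cream: 6 tbsp × 31/9 ÷ 16 tbsp/cup × 238 g/cup ≈ 307 g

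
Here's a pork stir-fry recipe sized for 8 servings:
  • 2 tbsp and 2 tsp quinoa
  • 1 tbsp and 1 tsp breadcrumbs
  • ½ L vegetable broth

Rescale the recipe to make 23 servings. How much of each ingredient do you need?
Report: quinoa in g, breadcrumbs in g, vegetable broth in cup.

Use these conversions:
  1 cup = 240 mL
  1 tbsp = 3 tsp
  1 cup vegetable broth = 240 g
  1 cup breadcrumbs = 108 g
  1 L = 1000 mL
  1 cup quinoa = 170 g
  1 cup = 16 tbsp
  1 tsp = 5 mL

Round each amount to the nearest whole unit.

quinoa: 81 g; breadcrumbs: 26 g; vegetable broth: 6 cup

Scaling factor: 23/8 = 2.875.
quinoa: (2 tbsp + 2 tsp = 8/3 tbsp) × 23/8 ÷ 16 tbsp/cup × 170 g/cup ≈ 81 g
breadcrumbs: (1 tbsp + 1 tsp = 4/3 tbsp) × 23/8 ÷ 16 tbsp/cup × 108 g/cup ≈ 26 g
vegetable broth: 0.5 L × 23/8 × 1000 mL/L ÷ 240 mL/cup ≈ 6 cup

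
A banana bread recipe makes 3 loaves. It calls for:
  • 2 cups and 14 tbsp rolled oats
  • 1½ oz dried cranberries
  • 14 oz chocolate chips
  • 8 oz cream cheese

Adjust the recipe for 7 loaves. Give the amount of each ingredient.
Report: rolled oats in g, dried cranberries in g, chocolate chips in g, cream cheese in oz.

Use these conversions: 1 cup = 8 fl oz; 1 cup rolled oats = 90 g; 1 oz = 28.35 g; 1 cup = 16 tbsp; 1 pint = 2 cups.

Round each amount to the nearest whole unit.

rolled oats: 604 g; dried cranberries: 99 g; chocolate chips: 926 g; cream cheese: 19 oz

Scaling factor: 7/3.
rolled oats: (2 cup + 14 tbsp = 2.875 cup) × 7/3 × 90 g/cup ≈ 604 g
dried cranberries: 1.5 oz × 7/3 × 28.35 g/oz ≈ 99 g
chocolate chips: 14 oz × 7/3 × 28.35 g/oz ≈ 926 g
cream cheese: 8 oz × 7/3 ≈ 19 oz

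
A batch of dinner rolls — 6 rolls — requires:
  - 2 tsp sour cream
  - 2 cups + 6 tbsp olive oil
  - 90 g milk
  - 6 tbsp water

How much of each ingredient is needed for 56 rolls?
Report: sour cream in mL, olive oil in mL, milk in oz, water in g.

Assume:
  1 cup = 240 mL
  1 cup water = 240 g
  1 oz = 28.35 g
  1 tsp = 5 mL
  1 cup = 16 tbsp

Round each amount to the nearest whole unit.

Scaling factor: 56/6 = 28/3.
sour cream: 2 tsp × 28/3 × 5 mL/tsp ≈ 93 mL
olive oil: (2 cup + 6 tbsp = 2.375 cup) × 28/3 × 240 mL/cup = 5320 mL
milk: 90 g × 28/3 ÷ 28.35 g/oz ≈ 30 oz
water: 6 tbsp × 28/3 ÷ 16 tbsp/cup × 240 g/cup = 840 g

sour cream: 93 mL; olive oil: 5320 mL; milk: 30 oz; water: 840 g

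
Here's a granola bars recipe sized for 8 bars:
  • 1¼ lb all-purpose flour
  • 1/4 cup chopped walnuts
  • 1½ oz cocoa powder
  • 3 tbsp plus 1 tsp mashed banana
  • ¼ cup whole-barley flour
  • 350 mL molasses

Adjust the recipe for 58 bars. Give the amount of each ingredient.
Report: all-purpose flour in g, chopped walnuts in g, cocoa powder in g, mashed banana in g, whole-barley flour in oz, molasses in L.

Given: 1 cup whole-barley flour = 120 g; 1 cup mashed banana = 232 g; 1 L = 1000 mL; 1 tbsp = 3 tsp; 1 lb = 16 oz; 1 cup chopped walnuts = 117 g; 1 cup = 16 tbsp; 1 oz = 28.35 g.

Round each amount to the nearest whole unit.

Scaling factor: 58/8 = 29/4 = 7.25.
all-purpose flour: 1.25 lb × 29/4 × 16 oz/lb × 28.35 g/oz ≈ 4111 g
chopped walnuts: 0.25 cup × 29/4 × 117 g/cup ≈ 212 g
cocoa powder: 1.5 oz × 29/4 × 28.35 g/oz ≈ 308 g
mashed banana: (3 tbsp + 1 tsp = 10/3 tbsp) × 29/4 ÷ 16 tbsp/cup × 232 g/cup ≈ 350 g
whole-barley flour: 0.25 cup × 29/4 × 120 g/cup ÷ 28.35 g/oz ≈ 8 oz
molasses: 350 mL × 29/4 ÷ 1000 mL/L ≈ 3 L

all-purpose flour: 4111 g; chopped walnuts: 212 g; cocoa powder: 308 g; mashed banana: 350 g; whole-barley flour: 8 oz; molasses: 3 L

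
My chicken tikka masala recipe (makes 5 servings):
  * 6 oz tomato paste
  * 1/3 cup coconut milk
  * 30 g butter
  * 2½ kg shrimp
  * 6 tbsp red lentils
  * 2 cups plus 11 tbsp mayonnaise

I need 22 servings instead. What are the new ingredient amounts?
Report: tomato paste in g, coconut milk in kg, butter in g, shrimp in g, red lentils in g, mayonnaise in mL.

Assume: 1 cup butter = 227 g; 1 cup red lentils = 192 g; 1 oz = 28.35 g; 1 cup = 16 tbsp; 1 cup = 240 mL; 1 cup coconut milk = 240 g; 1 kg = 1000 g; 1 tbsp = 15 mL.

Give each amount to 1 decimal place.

Scaling factor: 22/5 = 4.4.
tomato paste: 6 oz × 22/5 × 28.35 g/oz ≈ 748.4 g
coconut milk: 1/3 cup × 22/5 × 240 g/cup ÷ 1000 g/kg ≈ 0.4 kg
butter: 30 g × 22/5 = 132.0 g
shrimp: 2.5 kg × 22/5 × 1000 g/kg = 11000.0 g
red lentils: 6 tbsp × 22/5 ÷ 16 tbsp/cup × 192 g/cup = 316.8 g
mayonnaise: (2 cup + 11 tbsp = 2.6875 cup) × 22/5 × 240 mL/cup = 2838.0 mL

tomato paste: 748.4 g; coconut milk: 0.4 kg; butter: 132.0 g; shrimp: 11000.0 g; red lentils: 316.8 g; mayonnaise: 2838.0 mL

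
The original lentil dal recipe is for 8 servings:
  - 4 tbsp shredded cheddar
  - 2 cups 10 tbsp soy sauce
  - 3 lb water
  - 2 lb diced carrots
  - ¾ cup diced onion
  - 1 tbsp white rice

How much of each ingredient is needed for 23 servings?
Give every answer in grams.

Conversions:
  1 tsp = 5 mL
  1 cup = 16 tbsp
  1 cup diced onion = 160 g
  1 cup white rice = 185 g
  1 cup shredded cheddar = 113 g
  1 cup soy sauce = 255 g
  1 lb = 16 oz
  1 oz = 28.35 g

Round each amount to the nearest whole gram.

Scaling factor: 23/8 = 2.875.
shredded cheddar: 4 tbsp × 23/8 ÷ 16 tbsp/cup × 113 g/cup ≈ 81 g
soy sauce: (2 cup + 10 tbsp = 2.625 cup) × 23/8 × 255 g/cup ≈ 1924 g
water: 3 lb × 23/8 × 16 oz/lb × 28.35 g/oz ≈ 3912 g
diced carrots: 2 lb × 23/8 × 16 oz/lb × 28.35 g/oz ≈ 2608 g
diced onion: 0.75 cup × 23/8 × 160 g/cup = 345 g
white rice: 1 tbsp × 23/8 ÷ 16 tbsp/cup × 185 g/cup ≈ 33 g

shredded cheddar: 81 g; soy sauce: 1924 g; water: 3912 g; diced carrots: 2608 g; diced onion: 345 g; white rice: 33 g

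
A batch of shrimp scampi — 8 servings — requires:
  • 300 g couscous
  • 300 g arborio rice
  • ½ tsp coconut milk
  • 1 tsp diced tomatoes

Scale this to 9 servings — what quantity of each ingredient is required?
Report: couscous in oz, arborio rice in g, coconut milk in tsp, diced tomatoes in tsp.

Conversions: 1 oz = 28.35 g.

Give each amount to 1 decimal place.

Scaling factor: 9/8 = 1.125.
couscous: 300 g × 9/8 ÷ 28.35 g/oz ≈ 11.9 oz
arborio rice: 300 g × 9/8 = 337.5 g
coconut milk: 0.5 tsp × 9/8 ≈ 0.6 tsp
diced tomatoes: 1 tsp × 9/8 ≈ 1.1 tsp

couscous: 11.9 oz; arborio rice: 337.5 g; coconut milk: 0.6 tsp; diced tomatoes: 1.1 tsp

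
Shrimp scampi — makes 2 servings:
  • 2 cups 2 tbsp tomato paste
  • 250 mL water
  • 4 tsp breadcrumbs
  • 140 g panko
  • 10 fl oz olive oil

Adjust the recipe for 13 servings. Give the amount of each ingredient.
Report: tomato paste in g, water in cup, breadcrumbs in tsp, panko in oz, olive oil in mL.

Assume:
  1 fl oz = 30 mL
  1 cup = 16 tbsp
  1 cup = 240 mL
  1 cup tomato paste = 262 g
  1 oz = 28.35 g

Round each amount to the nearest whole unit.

tomato paste: 3619 g; water: 7 cup; breadcrumbs: 26 tsp; panko: 32 oz; olive oil: 1950 mL

Scaling factor: 13/2 = 6.5.
tomato paste: (2 cup + 2 tbsp = 2.125 cup) × 13/2 × 262 g/cup ≈ 3619 g
water: 250 mL × 13/2 ÷ 240 mL/cup ≈ 7 cup
breadcrumbs: 4 tsp × 13/2 = 26 tsp
panko: 140 g × 13/2 ÷ 28.35 g/oz ≈ 32 oz
olive oil: 10 fl oz × 13/2 × 30 mL/fl oz = 1950 mL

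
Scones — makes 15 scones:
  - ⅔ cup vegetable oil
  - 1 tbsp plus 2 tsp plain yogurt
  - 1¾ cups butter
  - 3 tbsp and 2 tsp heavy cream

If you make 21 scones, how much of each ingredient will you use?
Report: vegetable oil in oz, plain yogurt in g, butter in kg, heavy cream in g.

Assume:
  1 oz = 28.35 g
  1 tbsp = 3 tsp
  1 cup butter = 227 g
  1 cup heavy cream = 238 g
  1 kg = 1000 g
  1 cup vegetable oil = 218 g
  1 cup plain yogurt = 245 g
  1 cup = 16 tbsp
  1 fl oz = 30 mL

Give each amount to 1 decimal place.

vegetable oil: 7.2 oz; plain yogurt: 35.7 g; butter: 0.6 kg; heavy cream: 76.4 g

Scaling factor: 21/15 = 7/5 = 1.4.
vegetable oil: 2/3 cup × 7/5 × 218 g/cup ÷ 28.35 g/oz ≈ 7.2 oz
plain yogurt: (1 tbsp + 2 tsp = 5/3 tbsp) × 7/5 ÷ 16 tbsp/cup × 245 g/cup ≈ 35.7 g
butter: 1.75 cup × 7/5 × 227 g/cup ÷ 1000 g/kg ≈ 0.6 kg
heavy cream: (3 tbsp + 2 tsp = 11/3 tbsp) × 7/5 ÷ 16 tbsp/cup × 238 g/cup ≈ 76.4 g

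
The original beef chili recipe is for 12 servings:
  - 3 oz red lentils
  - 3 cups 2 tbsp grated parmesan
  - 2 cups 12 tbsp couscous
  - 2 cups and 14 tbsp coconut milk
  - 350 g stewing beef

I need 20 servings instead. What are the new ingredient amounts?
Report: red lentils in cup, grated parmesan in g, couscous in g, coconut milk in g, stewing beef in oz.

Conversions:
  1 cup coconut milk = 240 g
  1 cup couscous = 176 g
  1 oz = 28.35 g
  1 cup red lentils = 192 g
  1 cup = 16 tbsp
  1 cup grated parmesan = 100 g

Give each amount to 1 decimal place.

red lentils: 0.7 cup; grated parmesan: 520.8 g; couscous: 806.7 g; coconut milk: 1150.0 g; stewing beef: 20.6 oz

Scaling factor: 20/12 = 5/3.
red lentils: 3 oz × 5/3 × 28.35 g/oz ÷ 192 g/cup ≈ 0.7 cup
grated parmesan: (3 cup + 2 tbsp = 3.125 cup) × 5/3 × 100 g/cup ≈ 520.8 g
couscous: (2 cup + 12 tbsp = 2.75 cup) × 5/3 × 176 g/cup ≈ 806.7 g
coconut milk: (2 cup + 14 tbsp = 2.875 cup) × 5/3 × 240 g/cup = 1150.0 g
stewing beef: 350 g × 5/3 ÷ 28.35 g/oz ≈ 20.6 oz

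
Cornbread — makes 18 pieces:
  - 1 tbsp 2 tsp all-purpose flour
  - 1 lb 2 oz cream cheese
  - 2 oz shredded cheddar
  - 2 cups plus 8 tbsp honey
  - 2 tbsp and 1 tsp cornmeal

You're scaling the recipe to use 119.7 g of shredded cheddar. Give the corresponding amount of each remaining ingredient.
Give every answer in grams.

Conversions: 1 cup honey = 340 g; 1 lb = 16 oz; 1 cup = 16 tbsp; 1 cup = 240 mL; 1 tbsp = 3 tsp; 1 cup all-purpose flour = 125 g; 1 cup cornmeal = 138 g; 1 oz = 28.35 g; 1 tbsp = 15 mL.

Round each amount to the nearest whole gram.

The original recipe has 56.7 g of shredded cheddar, so the scaling factor is 119.7 ÷ 56.7 = 19/9.
all-purpose flour: (1 tbsp + 2 tsp = 5/3 tbsp) × 19/9 ÷ 16 tbsp/cup × 125 g/cup ≈ 27 g
cream cheese: (1 lb + 2 oz = 1.125 lb) × 19/9 × 16 oz/lb × 28.35 g/oz ≈ 1077 g
honey: (2 cup + 8 tbsp = 2.5 cup) × 19/9 × 340 g/cup ≈ 1794 g
cornmeal: (2 tbsp + 1 tsp = 7/3 tbsp) × 19/9 ÷ 16 tbsp/cup × 138 g/cup ≈ 42 g

all-purpose flour: 27 g; cream cheese: 1077 g; honey: 1794 g; cornmeal: 42 g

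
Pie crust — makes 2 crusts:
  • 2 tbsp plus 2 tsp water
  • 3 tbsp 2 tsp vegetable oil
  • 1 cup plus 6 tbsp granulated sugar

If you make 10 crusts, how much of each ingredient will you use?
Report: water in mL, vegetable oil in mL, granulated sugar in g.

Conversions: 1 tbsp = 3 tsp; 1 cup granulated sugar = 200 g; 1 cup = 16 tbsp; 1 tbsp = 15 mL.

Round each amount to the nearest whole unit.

Scaling factor: 10/2 = 5.
water: (2 tbsp + 2 tsp = 8/3 tbsp) × 5 × 15 mL/tbsp = 200 mL
vegetable oil: (3 tbsp + 2 tsp = 11/3 tbsp) × 5 × 15 mL/tbsp = 275 mL
granulated sugar: (1 cup + 6 tbsp = 1.375 cup) × 5 × 200 g/cup = 1375 g

water: 200 mL; vegetable oil: 275 mL; granulated sugar: 1375 g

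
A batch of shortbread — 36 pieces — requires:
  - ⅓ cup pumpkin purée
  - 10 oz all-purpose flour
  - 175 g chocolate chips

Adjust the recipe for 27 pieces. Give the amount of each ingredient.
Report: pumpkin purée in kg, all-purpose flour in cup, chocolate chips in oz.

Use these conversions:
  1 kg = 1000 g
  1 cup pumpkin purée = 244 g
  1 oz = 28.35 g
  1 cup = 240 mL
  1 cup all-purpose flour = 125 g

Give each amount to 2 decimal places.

Scaling factor: 27/36 = 3/4 = 0.75.
pumpkin purée: 1/3 cup × 3/4 × 244 g/cup ÷ 1000 g/kg ≈ 0.06 kg
all-purpose flour: 10 oz × 3/4 × 28.35 g/oz ÷ 125 g/cup ≈ 1.70 cup
chocolate chips: 175 g × 3/4 ÷ 28.35 g/oz ≈ 4.63 oz

pumpkin purée: 0.06 kg; all-purpose flour: 1.70 cup; chocolate chips: 4.63 oz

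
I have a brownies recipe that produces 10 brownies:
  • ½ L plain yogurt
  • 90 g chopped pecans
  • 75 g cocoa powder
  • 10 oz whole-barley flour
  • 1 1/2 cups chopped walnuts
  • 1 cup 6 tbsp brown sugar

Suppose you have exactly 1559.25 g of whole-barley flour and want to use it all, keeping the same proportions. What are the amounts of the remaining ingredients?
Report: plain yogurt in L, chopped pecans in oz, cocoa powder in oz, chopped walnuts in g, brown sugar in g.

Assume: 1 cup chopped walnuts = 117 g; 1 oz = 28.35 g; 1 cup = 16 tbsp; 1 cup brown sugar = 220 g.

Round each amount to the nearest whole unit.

The original recipe has 283.5 g of whole-barley flour, so the scaling factor is 1559.25 ÷ 283.5 = 11/2 = 5.5.
plain yogurt: 0.5 L × 11/2 ≈ 3 L
chopped pecans: 90 g × 11/2 ÷ 28.35 g/oz ≈ 17 oz
cocoa powder: 75 g × 11/2 ÷ 28.35 g/oz ≈ 15 oz
chopped walnuts: 1.5 cup × 11/2 × 117 g/cup ≈ 965 g
brown sugar: (1 cup + 6 tbsp = 1.375 cup) × 11/2 × 220 g/cup ≈ 1664 g

plain yogurt: 3 L; chopped pecans: 17 oz; cocoa powder: 15 oz; chopped walnuts: 965 g; brown sugar: 1664 g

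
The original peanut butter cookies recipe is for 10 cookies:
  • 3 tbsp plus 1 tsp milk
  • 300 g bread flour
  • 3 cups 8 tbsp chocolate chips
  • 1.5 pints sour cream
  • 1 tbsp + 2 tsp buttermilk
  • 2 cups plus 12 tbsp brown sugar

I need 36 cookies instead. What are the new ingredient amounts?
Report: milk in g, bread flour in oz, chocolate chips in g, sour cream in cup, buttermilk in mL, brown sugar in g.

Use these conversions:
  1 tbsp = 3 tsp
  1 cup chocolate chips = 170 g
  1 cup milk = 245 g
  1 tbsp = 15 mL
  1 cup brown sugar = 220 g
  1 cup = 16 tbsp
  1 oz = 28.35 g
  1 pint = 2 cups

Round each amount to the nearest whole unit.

milk: 184 g; bread flour: 38 oz; chocolate chips: 2142 g; sour cream: 11 cup; buttermilk: 90 mL; brown sugar: 2178 g

Scaling factor: 36/10 = 18/5 = 3.6.
milk: (3 tbsp + 1 tsp = 10/3 tbsp) × 18/5 ÷ 16 tbsp/cup × 245 g/cup ≈ 184 g
bread flour: 300 g × 18/5 ÷ 28.35 g/oz ≈ 38 oz
chocolate chips: (3 cup + 8 tbsp = 3.5 cup) × 18/5 × 170 g/cup = 2142 g
sour cream: 1.5 pint × 18/5 × 2 cup/pint ≈ 11 cup
buttermilk: (1 tbsp + 2 tsp = 5/3 tbsp) × 18/5 × 15 mL/tbsp = 90 mL
brown sugar: (2 cup + 12 tbsp = 2.75 cup) × 18/5 × 220 g/cup = 2178 g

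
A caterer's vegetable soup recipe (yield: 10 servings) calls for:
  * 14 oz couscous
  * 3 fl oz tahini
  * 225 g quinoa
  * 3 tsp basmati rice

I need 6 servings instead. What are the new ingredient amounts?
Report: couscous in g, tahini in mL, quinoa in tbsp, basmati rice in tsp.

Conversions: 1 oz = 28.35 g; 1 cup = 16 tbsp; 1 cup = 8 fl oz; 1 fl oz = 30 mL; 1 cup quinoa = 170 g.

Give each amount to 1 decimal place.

Scaling factor: 6/10 = 3/5 = 0.6.
couscous: 14 oz × 3/5 × 28.35 g/oz ≈ 238.1 g
tahini: 3 fl oz × 3/5 × 30 mL/fl oz = 54.0 mL
quinoa: 225 g × 3/5 ÷ 170 g/cup × 16 tbsp/cup ≈ 12.7 tbsp
basmati rice: 3 tsp × 3/5 = 1.8 tsp

couscous: 238.1 g; tahini: 54.0 mL; quinoa: 12.7 tbsp; basmati rice: 1.8 tsp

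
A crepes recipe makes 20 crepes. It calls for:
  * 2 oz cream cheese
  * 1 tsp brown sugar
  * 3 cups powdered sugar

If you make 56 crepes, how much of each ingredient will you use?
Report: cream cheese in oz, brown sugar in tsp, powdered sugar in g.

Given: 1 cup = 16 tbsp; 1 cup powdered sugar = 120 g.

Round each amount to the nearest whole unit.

Scaling factor: 56/20 = 14/5 = 2.8.
cream cheese: 2 oz × 14/5 ≈ 6 oz
brown sugar: 1 tsp × 14/5 ≈ 3 tsp
powdered sugar: 3 cup × 14/5 × 120 g/cup = 1008 g

cream cheese: 6 oz; brown sugar: 3 tsp; powdered sugar: 1008 g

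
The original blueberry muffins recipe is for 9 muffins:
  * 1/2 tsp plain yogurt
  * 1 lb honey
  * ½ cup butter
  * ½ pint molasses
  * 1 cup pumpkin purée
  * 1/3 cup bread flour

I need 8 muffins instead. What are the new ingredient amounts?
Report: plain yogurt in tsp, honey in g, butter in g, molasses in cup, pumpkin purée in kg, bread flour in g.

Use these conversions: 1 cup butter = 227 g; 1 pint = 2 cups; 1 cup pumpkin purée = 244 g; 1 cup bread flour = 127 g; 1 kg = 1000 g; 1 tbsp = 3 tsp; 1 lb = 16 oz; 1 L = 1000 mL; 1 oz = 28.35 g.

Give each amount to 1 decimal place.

plain yogurt: 0.4 tsp; honey: 403.2 g; butter: 100.9 g; molasses: 0.9 cup; pumpkin purée: 0.2 kg; bread flour: 37.6 g

Scaling factor: 8/9.
plain yogurt: 0.5 tsp × 8/9 ≈ 0.4 tsp
honey: 1 lb × 8/9 × 16 oz/lb × 28.35 g/oz = 403.2 g
butter: 0.5 cup × 8/9 × 227 g/cup ≈ 100.9 g
molasses: 0.5 pint × 8/9 × 2 cup/pint ≈ 0.9 cup
pumpkin purée: 1 cup × 8/9 × 244 g/cup ÷ 1000 g/kg ≈ 0.2 kg
bread flour: 1/3 cup × 8/9 × 127 g/cup ≈ 37.6 g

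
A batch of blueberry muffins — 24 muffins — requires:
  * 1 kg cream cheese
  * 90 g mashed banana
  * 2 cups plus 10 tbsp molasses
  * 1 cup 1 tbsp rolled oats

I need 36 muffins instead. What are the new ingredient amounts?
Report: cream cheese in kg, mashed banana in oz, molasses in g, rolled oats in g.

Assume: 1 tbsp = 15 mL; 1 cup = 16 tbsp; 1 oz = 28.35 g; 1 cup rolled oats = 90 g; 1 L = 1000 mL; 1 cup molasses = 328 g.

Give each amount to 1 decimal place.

Scaling factor: 36/24 = 3/2 = 1.5.
cream cheese: 1 kg × 3/2 = 1.5 kg
mashed banana: 90 g × 3/2 ÷ 28.35 g/oz ≈ 4.8 oz
molasses: (2 cup + 10 tbsp = 2.625 cup) × 3/2 × 328 g/cup = 1291.5 g
rolled oats: (1 cup + 1 tbsp = 1.0625 cup) × 3/2 × 90 g/cup ≈ 143.4 g

cream cheese: 1.5 kg; mashed banana: 4.8 oz; molasses: 1291.5 g; rolled oats: 143.4 g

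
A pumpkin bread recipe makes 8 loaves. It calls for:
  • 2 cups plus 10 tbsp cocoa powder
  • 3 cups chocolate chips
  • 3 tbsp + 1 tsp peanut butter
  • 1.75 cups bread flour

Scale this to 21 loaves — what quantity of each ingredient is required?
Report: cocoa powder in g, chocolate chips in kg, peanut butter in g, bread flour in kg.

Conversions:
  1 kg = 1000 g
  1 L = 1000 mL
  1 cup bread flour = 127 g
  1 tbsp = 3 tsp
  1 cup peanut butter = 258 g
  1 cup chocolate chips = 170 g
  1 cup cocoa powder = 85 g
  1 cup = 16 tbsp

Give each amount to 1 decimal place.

cocoa powder: 585.7 g; chocolate chips: 1.3 kg; peanut butter: 141.1 g; bread flour: 0.6 kg

Scaling factor: 21/8 = 2.625.
cocoa powder: (2 cup + 10 tbsp = 2.625 cup) × 21/8 × 85 g/cup ≈ 585.7 g
chocolate chips: 3 cup × 21/8 × 170 g/cup ÷ 1000 g/kg ≈ 1.3 kg
peanut butter: (3 tbsp + 1 tsp = 10/3 tbsp) × 21/8 ÷ 16 tbsp/cup × 258 g/cup ≈ 141.1 g
bread flour: 1.75 cup × 21/8 × 127 g/cup ÷ 1000 g/kg ≈ 0.6 kg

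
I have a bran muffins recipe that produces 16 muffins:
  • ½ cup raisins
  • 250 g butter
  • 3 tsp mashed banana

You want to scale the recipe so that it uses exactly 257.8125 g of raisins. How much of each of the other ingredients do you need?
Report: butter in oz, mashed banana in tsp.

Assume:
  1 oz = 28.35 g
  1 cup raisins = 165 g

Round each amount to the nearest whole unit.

butter: 28 oz; mashed banana: 9 tsp

The original recipe has 82.5 g of raisins, so the scaling factor is 257.8125 ÷ 82.5 = 25/8 = 3.125.
butter: 250 g × 25/8 ÷ 28.35 g/oz ≈ 28 oz
mashed banana: 3 tsp × 25/8 ≈ 9 tsp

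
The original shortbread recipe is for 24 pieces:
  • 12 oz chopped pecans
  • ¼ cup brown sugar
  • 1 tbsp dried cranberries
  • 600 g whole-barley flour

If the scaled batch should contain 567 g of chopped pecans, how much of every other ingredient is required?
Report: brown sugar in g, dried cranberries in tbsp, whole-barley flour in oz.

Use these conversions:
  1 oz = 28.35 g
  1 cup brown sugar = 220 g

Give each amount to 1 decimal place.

The original recipe has 340.2 g of chopped pecans, so the scaling factor is 567 ÷ 340.2 = 5/3.
brown sugar: 0.25 cup × 5/3 × 220 g/cup ≈ 91.7 g
dried cranberries: 1 tbsp × 5/3 ≈ 1.7 tbsp
whole-barley flour: 600 g × 5/3 ÷ 28.35 g/oz ≈ 35.3 oz

brown sugar: 91.7 g; dried cranberries: 1.7 tbsp; whole-barley flour: 35.3 oz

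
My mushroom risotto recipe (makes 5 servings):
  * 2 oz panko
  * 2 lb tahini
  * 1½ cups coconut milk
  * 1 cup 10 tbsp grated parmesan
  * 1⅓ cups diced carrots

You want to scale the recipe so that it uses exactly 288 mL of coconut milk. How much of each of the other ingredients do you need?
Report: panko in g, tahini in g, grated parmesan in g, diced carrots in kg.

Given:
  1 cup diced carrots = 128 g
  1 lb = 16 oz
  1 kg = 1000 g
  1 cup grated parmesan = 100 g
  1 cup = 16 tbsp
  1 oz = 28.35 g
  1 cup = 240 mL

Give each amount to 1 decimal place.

The original recipe has 360 mL of coconut milk, so the scaling factor is 288 ÷ 360 = 4/5 = 0.8.
panko: 2 oz × 4/5 × 28.35 g/oz ≈ 45.4 g
tahini: 2 lb × 4/5 × 16 oz/lb × 28.35 g/oz ≈ 725.8 g
grated parmesan: (1 cup + 10 tbsp = 1.625 cup) × 4/5 × 100 g/cup = 130.0 g
diced carrots: 4/3 cup × 4/5 × 128 g/cup ÷ 1000 g/kg ≈ 0.1 kg

panko: 45.4 g; tahini: 725.8 g; grated parmesan: 130.0 g; diced carrots: 0.1 kg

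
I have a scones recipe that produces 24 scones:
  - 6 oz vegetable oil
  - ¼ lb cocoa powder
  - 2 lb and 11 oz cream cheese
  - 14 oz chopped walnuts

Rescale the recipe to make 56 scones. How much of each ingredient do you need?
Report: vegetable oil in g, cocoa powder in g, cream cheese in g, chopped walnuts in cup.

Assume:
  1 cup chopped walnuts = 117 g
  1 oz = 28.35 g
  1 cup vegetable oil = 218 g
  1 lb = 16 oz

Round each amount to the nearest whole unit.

vegetable oil: 397 g; cocoa powder: 265 g; cream cheese: 2844 g; chopped walnuts: 8 cup

Scaling factor: 56/24 = 7/3.
vegetable oil: 6 oz × 7/3 × 28.35 g/oz ≈ 397 g
cocoa powder: 0.25 lb × 7/3 × 16 oz/lb × 28.35 g/oz ≈ 265 g
cream cheese: (2 lb + 11 oz = 2.6875 lb) × 7/3 × 16 oz/lb × 28.35 g/oz ≈ 2844 g
chopped walnuts: 14 oz × 7/3 × 28.35 g/oz ÷ 117 g/cup ≈ 8 cup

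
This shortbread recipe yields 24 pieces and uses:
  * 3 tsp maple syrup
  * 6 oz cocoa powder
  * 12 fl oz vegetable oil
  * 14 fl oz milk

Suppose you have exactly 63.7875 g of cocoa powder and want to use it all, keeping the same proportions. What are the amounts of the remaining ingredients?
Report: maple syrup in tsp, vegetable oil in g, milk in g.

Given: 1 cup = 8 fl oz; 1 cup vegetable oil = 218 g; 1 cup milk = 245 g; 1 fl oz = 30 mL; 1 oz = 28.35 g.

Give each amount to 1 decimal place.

The original recipe has 170.1 g of cocoa powder, so the scaling factor is 63.7875 ÷ 170.1 = 3/8 = 0.375.
maple syrup: 3 tsp × 3/8 ≈ 1.1 tsp
vegetable oil: 12 fl oz × 3/8 ÷ 8 fl oz/cup × 218 g/cup ≈ 122.6 g
milk: 14 fl oz × 3/8 ÷ 8 fl oz/cup × 245 g/cup ≈ 160.8 g

maple syrup: 1.1 tsp; vegetable oil: 122.6 g; milk: 160.8 g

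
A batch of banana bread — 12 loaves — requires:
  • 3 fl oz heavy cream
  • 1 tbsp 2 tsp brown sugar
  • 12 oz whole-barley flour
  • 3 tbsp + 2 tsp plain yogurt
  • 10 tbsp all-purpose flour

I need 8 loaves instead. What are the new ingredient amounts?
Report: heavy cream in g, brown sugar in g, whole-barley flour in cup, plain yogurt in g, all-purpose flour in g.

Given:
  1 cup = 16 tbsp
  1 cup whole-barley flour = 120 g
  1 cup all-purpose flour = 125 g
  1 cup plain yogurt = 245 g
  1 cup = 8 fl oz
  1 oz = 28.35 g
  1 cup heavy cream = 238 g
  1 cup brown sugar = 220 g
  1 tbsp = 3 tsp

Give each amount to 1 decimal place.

Scaling factor: 8/12 = 2/3.
heavy cream: 3 fl oz × 2/3 ÷ 8 fl oz/cup × 238 g/cup = 59.5 g
brown sugar: (1 tbsp + 2 tsp = 5/3 tbsp) × 2/3 ÷ 16 tbsp/cup × 220 g/cup ≈ 15.3 g
whole-barley flour: 12 oz × 2/3 × 28.35 g/oz ÷ 120 g/cup ≈ 1.9 cup
plain yogurt: (3 tbsp + 2 tsp = 11/3 tbsp) × 2/3 ÷ 16 tbsp/cup × 245 g/cup ≈ 37.4 g
all-purpose flour: 10 tbsp × 2/3 ÷ 16 tbsp/cup × 125 g/cup ≈ 52.1 g

heavy cream: 59.5 g; brown sugar: 15.3 g; whole-barley flour: 1.9 cup; plain yogurt: 37.4 g; all-purpose flour: 52.1 g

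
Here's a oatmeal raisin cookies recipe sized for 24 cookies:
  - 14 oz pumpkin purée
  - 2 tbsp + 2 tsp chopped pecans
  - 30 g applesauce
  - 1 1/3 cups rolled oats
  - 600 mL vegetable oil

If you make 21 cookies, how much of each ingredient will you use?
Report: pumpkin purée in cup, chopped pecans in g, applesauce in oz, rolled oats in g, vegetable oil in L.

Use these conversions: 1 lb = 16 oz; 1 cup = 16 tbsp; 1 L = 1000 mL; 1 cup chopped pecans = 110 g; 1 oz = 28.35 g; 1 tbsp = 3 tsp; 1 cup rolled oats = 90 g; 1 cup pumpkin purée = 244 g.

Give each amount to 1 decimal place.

pumpkin purée: 1.4 cup; chopped pecans: 16.0 g; applesauce: 0.9 oz; rolled oats: 105.0 g; vegetable oil: 0.5 L

Scaling factor: 21/24 = 7/8 = 0.875.
pumpkin purée: 14 oz × 7/8 × 28.35 g/oz ÷ 244 g/cup ≈ 1.4 cup
chopped pecans: (2 tbsp + 2 tsp = 8/3 tbsp) × 7/8 ÷ 16 tbsp/cup × 110 g/cup ≈ 16.0 g
applesauce: 30 g × 7/8 ÷ 28.35 g/oz ≈ 0.9 oz
rolled oats: 4/3 cup × 7/8 × 90 g/cup = 105.0 g
vegetable oil: 600 mL × 7/8 ÷ 1000 mL/L ≈ 0.5 L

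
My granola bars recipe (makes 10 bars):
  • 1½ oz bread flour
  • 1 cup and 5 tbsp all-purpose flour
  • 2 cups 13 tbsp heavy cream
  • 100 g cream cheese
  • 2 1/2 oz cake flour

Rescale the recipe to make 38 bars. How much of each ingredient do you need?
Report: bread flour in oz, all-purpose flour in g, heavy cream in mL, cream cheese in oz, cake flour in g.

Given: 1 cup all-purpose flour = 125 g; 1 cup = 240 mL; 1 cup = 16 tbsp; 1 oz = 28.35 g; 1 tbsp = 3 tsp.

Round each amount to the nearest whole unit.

bread flour: 6 oz; all-purpose flour: 623 g; heavy cream: 2565 mL; cream cheese: 13 oz; cake flour: 269 g

Scaling factor: 38/10 = 19/5 = 3.8.
bread flour: 1.5 oz × 19/5 ≈ 6 oz
all-purpose flour: (1 cup + 5 tbsp = 1.3125 cup) × 19/5 × 125 g/cup ≈ 623 g
heavy cream: (2 cup + 13 tbsp = 2.8125 cup) × 19/5 × 240 mL/cup = 2565 mL
cream cheese: 100 g × 19/5 ÷ 28.35 g/oz ≈ 13 oz
cake flour: 2.5 oz × 19/5 × 28.35 g/oz ≈ 269 g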